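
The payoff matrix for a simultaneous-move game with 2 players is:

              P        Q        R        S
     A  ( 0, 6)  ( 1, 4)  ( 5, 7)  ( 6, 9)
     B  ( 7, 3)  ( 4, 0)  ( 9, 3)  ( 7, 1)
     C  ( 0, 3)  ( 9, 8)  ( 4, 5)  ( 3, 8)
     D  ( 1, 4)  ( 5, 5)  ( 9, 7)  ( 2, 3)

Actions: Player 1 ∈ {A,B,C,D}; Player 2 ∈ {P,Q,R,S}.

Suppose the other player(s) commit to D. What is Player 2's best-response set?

u_2(P vs D) = 4
u_2(Q vs D) = 5
u_2(R vs D) = 7
u_2(S vs D) = 3
max payoff 7 at {R}

BR_2 = {R}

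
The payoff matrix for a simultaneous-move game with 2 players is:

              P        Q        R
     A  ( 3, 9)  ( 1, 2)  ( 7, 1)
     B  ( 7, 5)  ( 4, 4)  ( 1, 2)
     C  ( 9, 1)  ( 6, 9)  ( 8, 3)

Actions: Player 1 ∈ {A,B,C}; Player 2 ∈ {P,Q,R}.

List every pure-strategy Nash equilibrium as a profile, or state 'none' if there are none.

(A,P): not NE [P1→C gives 9>3]
(A,Q): not NE [P1→C gives 6>1; P2→P gives 9>2]
(A,R): not NE [P1→C gives 8>7; P2→P gives 9>1]
(B,P): not NE [P1→C gives 9>7]
(B,Q): not NE [P1→C gives 6>4; P2→P gives 5>4]
(B,R): not NE [P1→C gives 8>1; P2→P gives 5>2]
(C,P): not NE [P2→Q gives 9>1]
(C,Q): NE
(C,R): not NE [P2→Q gives 9>3]

NE set: (C,Q)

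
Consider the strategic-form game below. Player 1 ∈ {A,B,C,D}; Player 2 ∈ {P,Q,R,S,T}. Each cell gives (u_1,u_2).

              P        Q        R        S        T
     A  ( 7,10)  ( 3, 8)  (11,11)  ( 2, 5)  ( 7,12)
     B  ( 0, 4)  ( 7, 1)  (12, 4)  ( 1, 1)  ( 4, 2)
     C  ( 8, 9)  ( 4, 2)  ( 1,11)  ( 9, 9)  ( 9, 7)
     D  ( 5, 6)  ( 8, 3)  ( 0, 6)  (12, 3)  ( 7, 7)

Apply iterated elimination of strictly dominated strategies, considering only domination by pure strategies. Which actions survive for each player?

Remaining: P1:{A,B,C} P2:{P,R,T}

P2 drop Q (P beats it: A:10>8 B:4>1 C:9>2 D:6>3)
P2 drop S (R beats it: A:11>5 B:4>1 C:11>9 D:6>3)
P1 drop D (C beats it: P:8>5 R:1>0 T:9>7)
P1→{A,B,C} P2→{P,R,T}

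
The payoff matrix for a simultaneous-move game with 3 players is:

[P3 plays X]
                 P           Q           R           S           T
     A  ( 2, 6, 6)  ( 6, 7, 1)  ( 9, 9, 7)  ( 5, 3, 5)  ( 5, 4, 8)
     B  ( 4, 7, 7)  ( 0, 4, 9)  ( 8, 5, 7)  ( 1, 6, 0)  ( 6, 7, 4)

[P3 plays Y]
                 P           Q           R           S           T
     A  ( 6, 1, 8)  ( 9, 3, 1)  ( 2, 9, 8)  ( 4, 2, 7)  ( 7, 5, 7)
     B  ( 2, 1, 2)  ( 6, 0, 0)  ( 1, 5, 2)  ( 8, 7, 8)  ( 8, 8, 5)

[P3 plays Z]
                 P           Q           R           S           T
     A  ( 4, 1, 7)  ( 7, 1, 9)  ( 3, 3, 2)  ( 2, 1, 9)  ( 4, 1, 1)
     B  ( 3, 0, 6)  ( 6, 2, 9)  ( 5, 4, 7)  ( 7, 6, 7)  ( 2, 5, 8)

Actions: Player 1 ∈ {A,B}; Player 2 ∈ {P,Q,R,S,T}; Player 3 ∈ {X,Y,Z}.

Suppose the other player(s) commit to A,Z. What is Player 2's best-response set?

argmax u_2 = {R}

u_2(P vs A,Z) = 1
u_2(Q vs A,Z) = 1
u_2(R vs A,Z) = 3
u_2(S vs A,Z) = 1
u_2(T vs A,Z) = 1
max payoff 3 at {R}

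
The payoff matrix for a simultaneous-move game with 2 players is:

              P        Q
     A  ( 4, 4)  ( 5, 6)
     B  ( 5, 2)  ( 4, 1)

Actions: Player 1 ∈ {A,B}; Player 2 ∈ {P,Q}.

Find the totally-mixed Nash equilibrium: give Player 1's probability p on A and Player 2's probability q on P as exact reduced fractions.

P1 indiff ⇒ q·4+(1-q)·5 = q·5+(1-q)·4 ⇒ q(-1) = (1-q)(-1) ⇒ q = 1/2
P2 indiff ⇒ p·4+(1-p)·2 = p·6+(1-p)·1 ⇒ p(-2) = (1-p)(-1) ⇒ p = 1/3

P1 mixes 1/3 on A; P2 mixes 1/2 on P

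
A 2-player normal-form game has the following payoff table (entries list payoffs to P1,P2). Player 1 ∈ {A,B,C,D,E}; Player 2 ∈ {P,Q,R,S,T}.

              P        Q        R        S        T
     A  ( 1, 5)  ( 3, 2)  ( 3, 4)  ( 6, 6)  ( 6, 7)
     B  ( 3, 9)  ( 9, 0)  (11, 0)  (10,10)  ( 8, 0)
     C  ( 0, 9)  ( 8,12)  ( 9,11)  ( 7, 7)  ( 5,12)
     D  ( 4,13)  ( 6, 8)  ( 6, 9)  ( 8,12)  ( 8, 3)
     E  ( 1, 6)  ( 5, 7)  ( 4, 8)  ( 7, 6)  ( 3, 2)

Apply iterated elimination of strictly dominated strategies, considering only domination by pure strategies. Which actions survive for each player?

P1 drop A (B beats it: P:3>1 Q:9>3 R:11>3 S:10>6 T:8>6)
P1 drop C (B beats it: P:3>0 Q:9>8 R:11>9 S:10>7 T:8>5)
P1 drop E (B beats it: P:3>1 Q:9>5 R:11>4 S:10>7 T:8>3)
P2 drop Q (P beats it: B:9>0 D:13>8)
P2 drop R (P beats it: B:9>0 D:13>9)
P2 drop T (P beats it: B:9>0 D:13>3)
P1→{B,D} P2→{P,S}

Survivors P1:{B,D} P2:{P,S}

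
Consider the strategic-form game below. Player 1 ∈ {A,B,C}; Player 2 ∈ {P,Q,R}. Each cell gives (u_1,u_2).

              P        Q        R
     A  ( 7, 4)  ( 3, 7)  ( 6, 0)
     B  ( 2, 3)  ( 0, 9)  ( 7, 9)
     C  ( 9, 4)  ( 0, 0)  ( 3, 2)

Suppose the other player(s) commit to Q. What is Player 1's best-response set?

u_1(A vs Q) = 3
u_1(B vs Q) = 0
u_1(C vs Q) = 0
max payoff 3 at {A}

P1 best: {A}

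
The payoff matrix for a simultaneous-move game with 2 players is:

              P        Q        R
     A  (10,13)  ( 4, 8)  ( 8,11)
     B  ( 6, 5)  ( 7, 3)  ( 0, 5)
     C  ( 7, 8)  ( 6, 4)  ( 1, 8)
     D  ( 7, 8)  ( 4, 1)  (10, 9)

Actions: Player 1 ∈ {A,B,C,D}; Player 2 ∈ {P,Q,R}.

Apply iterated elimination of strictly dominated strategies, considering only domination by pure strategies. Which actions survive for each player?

Remaining: P1:{A,D} P2:{P,R}

P2 drop Q (P beats it: A:13>8 B:5>3 C:8>4 D:8>1)
P1 drop B (A beats it: P:10>6 R:8>0)
P1 drop C (A beats it: P:10>7 R:8>1)
P1→{A,D} P2→{P,R}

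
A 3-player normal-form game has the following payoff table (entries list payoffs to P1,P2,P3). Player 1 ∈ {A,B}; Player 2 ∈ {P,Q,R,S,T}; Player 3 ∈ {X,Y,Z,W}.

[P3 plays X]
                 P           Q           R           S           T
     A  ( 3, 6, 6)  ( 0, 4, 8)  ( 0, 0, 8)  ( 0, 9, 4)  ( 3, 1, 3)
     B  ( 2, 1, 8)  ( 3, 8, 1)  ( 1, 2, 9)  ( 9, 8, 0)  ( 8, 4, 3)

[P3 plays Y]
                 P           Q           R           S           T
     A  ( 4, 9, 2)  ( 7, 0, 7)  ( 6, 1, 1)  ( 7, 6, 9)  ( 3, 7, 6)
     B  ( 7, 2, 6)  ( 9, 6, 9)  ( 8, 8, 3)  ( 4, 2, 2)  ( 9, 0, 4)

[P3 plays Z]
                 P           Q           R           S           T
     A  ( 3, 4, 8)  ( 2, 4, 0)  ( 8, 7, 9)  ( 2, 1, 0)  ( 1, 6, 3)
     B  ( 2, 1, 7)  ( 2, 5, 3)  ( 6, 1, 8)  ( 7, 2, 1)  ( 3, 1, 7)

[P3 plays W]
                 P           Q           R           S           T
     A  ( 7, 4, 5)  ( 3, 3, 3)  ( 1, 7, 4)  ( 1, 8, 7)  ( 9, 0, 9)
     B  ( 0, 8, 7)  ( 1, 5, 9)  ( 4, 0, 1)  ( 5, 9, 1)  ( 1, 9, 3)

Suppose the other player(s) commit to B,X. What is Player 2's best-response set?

u_2(P vs B,X) = 1
u_2(Q vs B,X) = 8
u_2(R vs B,X) = 2
u_2(S vs B,X) = 8
u_2(T vs B,X) = 4
max payoff 8 at {Q,S}

argmax u_2 = {Q,S}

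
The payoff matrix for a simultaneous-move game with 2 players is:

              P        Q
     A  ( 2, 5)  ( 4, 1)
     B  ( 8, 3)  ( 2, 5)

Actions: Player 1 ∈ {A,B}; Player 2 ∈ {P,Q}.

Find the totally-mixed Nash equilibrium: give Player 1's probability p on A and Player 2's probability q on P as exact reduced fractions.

P1 mixes 1/3 on A; P2 mixes 1/4 on P

P1 indiff ⇒ q·2+(1-q)·4 = q·8+(1-q)·2 ⇒ q(-6) = (1-q)(-2) ⇒ q = 1/4
P2 indiff ⇒ p·5+(1-p)·3 = p·1+(1-p)·5 ⇒ p(4) = (1-p)(2) ⇒ p = 1/3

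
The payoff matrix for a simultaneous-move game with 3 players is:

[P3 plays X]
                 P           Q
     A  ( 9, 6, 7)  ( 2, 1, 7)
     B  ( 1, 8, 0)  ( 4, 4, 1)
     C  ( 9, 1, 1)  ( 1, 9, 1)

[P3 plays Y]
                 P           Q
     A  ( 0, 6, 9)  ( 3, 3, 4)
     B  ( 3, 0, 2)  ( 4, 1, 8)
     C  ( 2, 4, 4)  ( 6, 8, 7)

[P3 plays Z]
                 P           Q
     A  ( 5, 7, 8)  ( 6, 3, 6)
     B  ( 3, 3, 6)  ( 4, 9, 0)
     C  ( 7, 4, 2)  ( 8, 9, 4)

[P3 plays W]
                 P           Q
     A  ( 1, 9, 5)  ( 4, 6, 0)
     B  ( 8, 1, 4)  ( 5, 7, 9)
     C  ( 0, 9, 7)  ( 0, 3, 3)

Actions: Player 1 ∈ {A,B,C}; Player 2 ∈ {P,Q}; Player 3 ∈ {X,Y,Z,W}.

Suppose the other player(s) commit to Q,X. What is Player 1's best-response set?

u_1(A vs Q,X) = 2
u_1(B vs Q,X) = 4
u_1(C vs Q,X) = 1
max payoff 4 at {B}

P1 best: {B}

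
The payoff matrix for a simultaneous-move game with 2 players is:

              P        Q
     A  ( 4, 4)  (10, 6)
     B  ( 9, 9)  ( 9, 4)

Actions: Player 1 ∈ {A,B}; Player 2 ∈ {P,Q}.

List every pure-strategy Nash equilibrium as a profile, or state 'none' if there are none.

(A,P): not NE [P1→B gives 9>4; P2→Q gives 6>4]
(A,Q): NE
(B,P): NE
(B,Q): not NE [P1→A gives 10>9; P2→P gives 9>4]

Nash profiles: (A,Q), (B,P)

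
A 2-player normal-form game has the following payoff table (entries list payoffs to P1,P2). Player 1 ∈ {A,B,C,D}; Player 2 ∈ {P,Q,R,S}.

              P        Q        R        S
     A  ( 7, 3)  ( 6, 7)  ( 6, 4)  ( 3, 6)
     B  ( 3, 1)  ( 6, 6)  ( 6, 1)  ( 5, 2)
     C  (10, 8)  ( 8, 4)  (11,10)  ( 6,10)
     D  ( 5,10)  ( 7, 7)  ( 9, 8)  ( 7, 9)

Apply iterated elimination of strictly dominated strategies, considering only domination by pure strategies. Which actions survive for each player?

P1 drop A (C beats it: P:10>7 Q:8>6 R:11>6 S:6>3)
P1 drop B (C beats it: P:10>3 Q:8>6 R:11>6 S:6>5)
P2 drop Q (P beats it: C:8>4 D:10>7)
P1→{C,D} P2→{P,R,S}

IESDS → P1:{C,D} P2:{P,R,S}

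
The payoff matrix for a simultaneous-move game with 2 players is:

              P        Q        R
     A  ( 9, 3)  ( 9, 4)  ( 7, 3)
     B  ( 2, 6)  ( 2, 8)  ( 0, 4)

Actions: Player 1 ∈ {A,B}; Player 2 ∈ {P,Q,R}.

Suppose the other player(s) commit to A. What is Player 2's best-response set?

u_2(P vs A) = 3
u_2(Q vs A) = 4
u_2(R vs A) = 3
max payoff 4 at {Q}

argmax u_2 = {Q}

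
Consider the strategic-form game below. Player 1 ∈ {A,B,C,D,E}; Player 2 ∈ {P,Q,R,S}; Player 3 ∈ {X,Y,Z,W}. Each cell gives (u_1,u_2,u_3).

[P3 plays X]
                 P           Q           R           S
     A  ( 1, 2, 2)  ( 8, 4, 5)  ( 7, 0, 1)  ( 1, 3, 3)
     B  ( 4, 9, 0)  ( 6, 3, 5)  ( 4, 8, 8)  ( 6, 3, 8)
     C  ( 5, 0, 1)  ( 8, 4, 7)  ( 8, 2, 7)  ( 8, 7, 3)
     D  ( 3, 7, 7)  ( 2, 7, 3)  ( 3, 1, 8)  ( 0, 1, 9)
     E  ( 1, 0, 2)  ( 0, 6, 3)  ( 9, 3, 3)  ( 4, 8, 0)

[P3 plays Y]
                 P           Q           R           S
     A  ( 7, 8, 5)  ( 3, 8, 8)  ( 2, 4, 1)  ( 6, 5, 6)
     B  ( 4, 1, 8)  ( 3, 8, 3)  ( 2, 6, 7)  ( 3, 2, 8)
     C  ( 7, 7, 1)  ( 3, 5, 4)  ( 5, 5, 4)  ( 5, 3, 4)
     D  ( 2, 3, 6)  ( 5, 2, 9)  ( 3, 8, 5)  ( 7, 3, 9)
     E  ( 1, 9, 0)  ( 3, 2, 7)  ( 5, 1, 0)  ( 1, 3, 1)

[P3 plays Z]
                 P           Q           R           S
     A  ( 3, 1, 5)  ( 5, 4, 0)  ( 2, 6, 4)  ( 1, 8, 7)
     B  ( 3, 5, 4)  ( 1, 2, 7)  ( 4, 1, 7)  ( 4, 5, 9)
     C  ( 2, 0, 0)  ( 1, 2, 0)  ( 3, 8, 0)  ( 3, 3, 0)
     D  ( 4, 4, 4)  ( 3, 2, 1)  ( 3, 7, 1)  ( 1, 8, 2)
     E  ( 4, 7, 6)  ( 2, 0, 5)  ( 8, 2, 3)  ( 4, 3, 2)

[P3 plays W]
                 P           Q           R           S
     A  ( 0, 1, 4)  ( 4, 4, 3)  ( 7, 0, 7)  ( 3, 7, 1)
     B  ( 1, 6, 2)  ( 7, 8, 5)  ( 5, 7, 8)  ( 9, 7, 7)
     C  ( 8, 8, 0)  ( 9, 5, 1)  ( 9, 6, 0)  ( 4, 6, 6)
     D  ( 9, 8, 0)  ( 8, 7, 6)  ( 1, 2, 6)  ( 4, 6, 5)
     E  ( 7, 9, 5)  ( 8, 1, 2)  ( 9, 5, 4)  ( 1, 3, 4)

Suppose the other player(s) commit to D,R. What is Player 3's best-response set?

u_3(X vs D,R) = 8
u_3(Y vs D,R) = 5
u_3(Z vs D,R) = 1
u_3(W vs D,R) = 6
max payoff 8 at {X}

BR_3 = {X}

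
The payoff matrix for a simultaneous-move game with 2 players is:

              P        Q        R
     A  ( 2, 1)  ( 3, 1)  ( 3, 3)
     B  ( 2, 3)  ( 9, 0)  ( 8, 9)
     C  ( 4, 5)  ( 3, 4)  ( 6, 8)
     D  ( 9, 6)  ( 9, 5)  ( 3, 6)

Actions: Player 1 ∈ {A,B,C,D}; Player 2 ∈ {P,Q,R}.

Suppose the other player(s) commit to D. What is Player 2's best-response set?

P2 best: {P,R}

u_2(P vs D) = 6
u_2(Q vs D) = 5
u_2(R vs D) = 6
max payoff 6 at {P,R}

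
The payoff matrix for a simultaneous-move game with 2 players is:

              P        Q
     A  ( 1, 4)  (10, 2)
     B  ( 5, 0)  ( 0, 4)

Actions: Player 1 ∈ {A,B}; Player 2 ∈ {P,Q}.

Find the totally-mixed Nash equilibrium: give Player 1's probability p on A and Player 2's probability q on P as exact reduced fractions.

P1 indiff ⇒ q·1+(1-q)·10 = q·5+(1-q)·0 ⇒ q(-4) = (1-q)(-10) ⇒ q = 5/7
P2 indiff ⇒ p·4+(1-p)·0 = p·2+(1-p)·4 ⇒ p(2) = (1-p)(4) ⇒ p = 2/3

(p,q) = (2/3, 5/7)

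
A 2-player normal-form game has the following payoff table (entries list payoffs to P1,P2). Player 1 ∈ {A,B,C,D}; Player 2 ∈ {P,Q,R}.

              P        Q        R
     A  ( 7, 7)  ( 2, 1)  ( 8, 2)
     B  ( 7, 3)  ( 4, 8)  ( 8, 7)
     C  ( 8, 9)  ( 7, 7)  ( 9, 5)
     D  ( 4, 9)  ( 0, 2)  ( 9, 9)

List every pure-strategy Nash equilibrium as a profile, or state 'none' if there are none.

Nash profiles: (C,P), (D,R)

(A,P): not NE [P1→C gives 8>7]
(A,Q): not NE [P1→C gives 7>2; P2→P gives 7>1]
(A,R): not NE [P1→D gives 9>8; P2→P gives 7>2]
(B,P): not NE [P1→C gives 8>7; P2→Q gives 8>3]
(B,Q): not NE [P1→C gives 7>4]
(B,R): not NE [P1→D gives 9>8; P2→Q gives 8>7]
(C,P): NE
(C,Q): not NE [P2→P gives 9>7]
(C,R): not NE [P2→P gives 9>5]
(D,P): not NE [P1→C gives 8>4]
(D,Q): not NE [P1→C gives 7>0; P2→R gives 9>2]
(D,R): NE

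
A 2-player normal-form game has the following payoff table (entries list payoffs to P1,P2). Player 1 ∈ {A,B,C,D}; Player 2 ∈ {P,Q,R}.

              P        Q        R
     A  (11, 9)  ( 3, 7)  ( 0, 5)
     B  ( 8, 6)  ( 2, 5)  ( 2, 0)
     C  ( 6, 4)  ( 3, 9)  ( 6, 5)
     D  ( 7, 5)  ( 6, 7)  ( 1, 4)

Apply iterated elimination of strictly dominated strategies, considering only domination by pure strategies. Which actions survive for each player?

P2 drop R (Q beats it: A:7>5 B:5>0 C:9>5 D:7>4)
P1 drop B (A beats it: P:11>8 Q:3>2)
P1 drop C (D beats it: P:7>6 Q:6>3)
P1→{A,D} P2→{P,Q}

IESDS → P1:{A,D} P2:{P,Q}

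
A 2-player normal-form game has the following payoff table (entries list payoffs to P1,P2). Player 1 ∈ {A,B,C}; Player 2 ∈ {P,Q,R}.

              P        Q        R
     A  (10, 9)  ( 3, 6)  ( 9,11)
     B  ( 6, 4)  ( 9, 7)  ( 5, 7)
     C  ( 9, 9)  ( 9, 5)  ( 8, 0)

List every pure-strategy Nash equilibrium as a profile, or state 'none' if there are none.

(A,P): not NE [P2→R gives 11>9]
(A,Q): not NE [P1→C gives 9>3; P2→R gives 11>6]
(A,R): NE
(B,P): not NE [P1→A gives 10>6; P2→R gives 7>4]
(B,Q): NE
(B,R): not NE [P1→A gives 9>5]
(C,P): not NE [P1→A gives 10>9]
(C,Q): not NE [P2→P gives 9>5]
(C,R): not NE [P1→A gives 9>8; P2→P gives 9>0]

NE set: (A,R), (B,Q)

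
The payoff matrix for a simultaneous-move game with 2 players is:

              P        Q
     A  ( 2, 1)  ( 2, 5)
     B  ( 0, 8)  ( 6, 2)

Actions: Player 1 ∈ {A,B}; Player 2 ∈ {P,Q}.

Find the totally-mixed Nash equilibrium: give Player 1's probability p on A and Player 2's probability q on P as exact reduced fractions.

(p,q) = (3/5, 2/3)

P1 indiff ⇒ q·2+(1-q)·2 = q·0+(1-q)·6 ⇒ q(2) = (1-q)(4) ⇒ q = 2/3
P2 indiff ⇒ p·1+(1-p)·8 = p·5+(1-p)·2 ⇒ p(-4) = (1-p)(-6) ⇒ p = 3/5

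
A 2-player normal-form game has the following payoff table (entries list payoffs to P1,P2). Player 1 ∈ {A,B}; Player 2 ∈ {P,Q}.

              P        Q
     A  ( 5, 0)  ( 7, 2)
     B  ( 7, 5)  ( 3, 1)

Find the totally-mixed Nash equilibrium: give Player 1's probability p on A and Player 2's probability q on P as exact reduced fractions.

P1 mixes 2/3 on A; P2 mixes 2/3 on P

P1 indiff ⇒ q·5+(1-q)·7 = q·7+(1-q)·3 ⇒ q(-2) = (1-q)(-4) ⇒ q = 2/3
P2 indiff ⇒ p·0+(1-p)·5 = p·2+(1-p)·1 ⇒ p(-2) = (1-p)(-4) ⇒ p = 2/3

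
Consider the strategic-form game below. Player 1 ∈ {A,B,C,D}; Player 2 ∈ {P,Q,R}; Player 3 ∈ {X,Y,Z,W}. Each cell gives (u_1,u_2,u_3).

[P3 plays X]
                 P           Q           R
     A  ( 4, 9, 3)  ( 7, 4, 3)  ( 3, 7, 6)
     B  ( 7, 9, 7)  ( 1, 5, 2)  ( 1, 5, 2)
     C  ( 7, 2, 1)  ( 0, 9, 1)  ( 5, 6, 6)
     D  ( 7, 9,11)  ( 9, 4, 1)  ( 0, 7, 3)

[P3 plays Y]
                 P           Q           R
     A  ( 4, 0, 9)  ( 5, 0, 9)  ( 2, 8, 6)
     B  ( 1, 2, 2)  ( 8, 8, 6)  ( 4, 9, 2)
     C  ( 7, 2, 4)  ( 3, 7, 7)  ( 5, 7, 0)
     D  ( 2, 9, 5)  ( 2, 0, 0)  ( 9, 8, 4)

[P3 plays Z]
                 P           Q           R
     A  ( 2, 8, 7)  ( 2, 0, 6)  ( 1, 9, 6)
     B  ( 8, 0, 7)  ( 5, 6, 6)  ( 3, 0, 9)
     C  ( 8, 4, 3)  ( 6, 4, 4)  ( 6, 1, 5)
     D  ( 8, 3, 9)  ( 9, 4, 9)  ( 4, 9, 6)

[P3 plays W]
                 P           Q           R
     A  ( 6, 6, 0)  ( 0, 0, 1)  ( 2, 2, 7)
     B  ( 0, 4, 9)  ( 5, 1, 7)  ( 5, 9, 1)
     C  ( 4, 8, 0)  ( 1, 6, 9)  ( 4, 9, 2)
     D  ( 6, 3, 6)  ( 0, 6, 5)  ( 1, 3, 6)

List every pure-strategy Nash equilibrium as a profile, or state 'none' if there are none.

(A,P,X): not NE [P1→D gives 7>4; P3→Y gives 9>3]
(A,P,Y): not NE [P1→C gives 7>4; P2→R gives 8>0]
(A,P,Z): not NE [P1→D gives 8>2; P2→R gives 9>8; P3→Y gives 9>7]
(A,P,W): not NE [P3→Y gives 9>0]
(A,Q,X): not NE [P1→D gives 9>7; P2→P gives 9>4; P3→Y gives 9>3]
(A,Q,Y): not NE [P1→B gives 8>5; P2→R gives 8>0]
(A,Q,Z): not NE [P1→D gives 9>2; P2→R gives 9>0; P3→Y gives 9>6]
(A,Q,W): not NE [P1→B gives 5>0; P2→P gives 6>0; P3→Y gives 9>1]
(A,R,X): not NE [P1→C gives 5>3; P2→P gives 9>7; P3→W gives 7>6]
(A,R,Y): not NE [P1→D gives 9>2; P3→W gives 7>6]
(A,R,Z): not NE [P1→C gives 6>1; P3→W gives 7>6]
(A,R,W): not NE [P1→B gives 5>2; P2→P gives 6>2]
(B,P,X): not NE [P3→W gives 9>7]
(B,P,Y): not NE [P1→C gives 7>1; P2→R gives 9>2; P3→W gives 9>2]
(B,P,Z): not NE [P2→Q gives 6>0; P3→W gives 9>7]
(B,P,W): not NE [P1→D gives 6>0; P2→R gives 9>4]
(B,Q,X): not NE [P1→D gives 9>1; P2→P gives 9>5; P3→W gives 7>2]
(B,Q,Y): not NE [P2→R gives 9>8; P3→W gives 7>6]
(B,Q,Z): not NE [P1→D gives 9>5; P3→W gives 7>6]
(B,Q,W): not NE [P2→R gives 9>1]
(B,R,X): not NE [P1→C gives 5>1; P2→P gives 9>5; P3→Z gives 9>2]
(B,R,Y): not NE [P1→D gives 9>4; P3→Z gives 9>2]
(B,R,Z): not NE [P1→C gives 6>3; P2→Q gives 6>0]
(B,R,W): not NE [P3→Z gives 9>1]
(C,P,X): not NE [P2→Q gives 9>2; P3→Y gives 4>1]
(C,P,Y): not NE [P2→R gives 7>2]
(C,P,Z): not NE [P3→Y gives 4>3]
(C,P,W): not NE [P1→D gives 6>4; P2→R gives 9>8; P3→Y gives 4>0]
(C,Q,X): not NE [P1→D gives 9>0; P3→W gives 9>1]
(C,Q,Y): not NE [P1→B gives 8>3; P3→W gives 9>7]
(C,Q,Z): not NE [P1→D gives 9>6; P3→W gives 9>4]
(C,Q,W): not NE [P1→B gives 5>1; P2→R gives 9>6]
(C,R,X): not NE [P2→Q gives 9>6]
(C,R,Y): not NE [P1→D gives 9>5; P3→X gives 6>0]
(C,R,Z): not NE [P2→Q gives 4>1; P3→X gives 6>5]
(C,R,W): not NE [P1→B gives 5>4; P3→X gives 6>2]
(D,P,X): NE
(D,P,Y): not NE [P1→C gives 7>2; P3→X gives 11>5]
(D,P,Z): not NE [P2→R gives 9>3; P3→X gives 11>9]
(D,P,W): not NE [P2→Q gives 6>3; P3→X gives 11>6]
(D,Q,X): not NE [P2→P gives 9>4; P3→Z gives 9>1]
(D,Q,Y): not NE [P1→B gives 8>2; P2→P gives 9>0; P3→Z gives 9>0]
(D,Q,Z): not NE [P2→R gives 9>4]
(D,Q,W): not NE [P1→B gives 5>0; P3→Z gives 9>5]
(D,R,X): not NE [P1→C gives 5>0; P2→P gives 9>7; P3→W gives 6>3]
(D,R,Y): not NE [P2→P gives 9>8; P3→W gives 6>4]
(D,R,Z): not NE [P1→C gives 6>4]
(D,R,W): not NE [P1→B gives 5>1; P2→Q gives 6>3]

PSNE = {(D,P,X)}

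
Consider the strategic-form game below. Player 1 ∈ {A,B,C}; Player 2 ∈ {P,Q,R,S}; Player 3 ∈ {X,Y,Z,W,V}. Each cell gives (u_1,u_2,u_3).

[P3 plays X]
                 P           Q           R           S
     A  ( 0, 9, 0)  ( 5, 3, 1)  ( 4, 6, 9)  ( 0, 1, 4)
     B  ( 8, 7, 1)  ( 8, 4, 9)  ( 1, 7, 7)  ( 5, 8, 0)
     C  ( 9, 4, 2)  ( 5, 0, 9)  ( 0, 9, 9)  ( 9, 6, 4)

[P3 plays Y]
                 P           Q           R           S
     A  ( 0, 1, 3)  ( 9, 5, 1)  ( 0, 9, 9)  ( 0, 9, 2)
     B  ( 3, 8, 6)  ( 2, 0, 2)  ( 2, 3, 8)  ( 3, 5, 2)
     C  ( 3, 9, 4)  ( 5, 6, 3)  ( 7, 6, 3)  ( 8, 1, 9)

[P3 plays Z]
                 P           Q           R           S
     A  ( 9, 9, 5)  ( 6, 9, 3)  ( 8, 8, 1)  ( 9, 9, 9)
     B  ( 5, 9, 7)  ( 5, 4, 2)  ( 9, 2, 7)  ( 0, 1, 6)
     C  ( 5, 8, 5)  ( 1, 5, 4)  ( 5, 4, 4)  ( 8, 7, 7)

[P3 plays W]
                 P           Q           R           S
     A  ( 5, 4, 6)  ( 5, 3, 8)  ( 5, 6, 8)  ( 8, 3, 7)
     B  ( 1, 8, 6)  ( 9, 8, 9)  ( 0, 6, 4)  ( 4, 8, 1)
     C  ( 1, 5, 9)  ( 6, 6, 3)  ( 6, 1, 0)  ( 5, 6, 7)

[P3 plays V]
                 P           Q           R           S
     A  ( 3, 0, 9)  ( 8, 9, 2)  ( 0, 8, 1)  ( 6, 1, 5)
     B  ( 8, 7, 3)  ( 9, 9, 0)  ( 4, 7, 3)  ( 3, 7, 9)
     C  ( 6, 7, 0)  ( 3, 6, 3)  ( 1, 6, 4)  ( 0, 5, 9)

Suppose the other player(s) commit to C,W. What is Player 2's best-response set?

u_2(P vs C,W) = 5
u_2(Q vs C,W) = 6
u_2(R vs C,W) = 1
u_2(S vs C,W) = 6
max payoff 6 at {Q,S}

BR_2 = {Q,S}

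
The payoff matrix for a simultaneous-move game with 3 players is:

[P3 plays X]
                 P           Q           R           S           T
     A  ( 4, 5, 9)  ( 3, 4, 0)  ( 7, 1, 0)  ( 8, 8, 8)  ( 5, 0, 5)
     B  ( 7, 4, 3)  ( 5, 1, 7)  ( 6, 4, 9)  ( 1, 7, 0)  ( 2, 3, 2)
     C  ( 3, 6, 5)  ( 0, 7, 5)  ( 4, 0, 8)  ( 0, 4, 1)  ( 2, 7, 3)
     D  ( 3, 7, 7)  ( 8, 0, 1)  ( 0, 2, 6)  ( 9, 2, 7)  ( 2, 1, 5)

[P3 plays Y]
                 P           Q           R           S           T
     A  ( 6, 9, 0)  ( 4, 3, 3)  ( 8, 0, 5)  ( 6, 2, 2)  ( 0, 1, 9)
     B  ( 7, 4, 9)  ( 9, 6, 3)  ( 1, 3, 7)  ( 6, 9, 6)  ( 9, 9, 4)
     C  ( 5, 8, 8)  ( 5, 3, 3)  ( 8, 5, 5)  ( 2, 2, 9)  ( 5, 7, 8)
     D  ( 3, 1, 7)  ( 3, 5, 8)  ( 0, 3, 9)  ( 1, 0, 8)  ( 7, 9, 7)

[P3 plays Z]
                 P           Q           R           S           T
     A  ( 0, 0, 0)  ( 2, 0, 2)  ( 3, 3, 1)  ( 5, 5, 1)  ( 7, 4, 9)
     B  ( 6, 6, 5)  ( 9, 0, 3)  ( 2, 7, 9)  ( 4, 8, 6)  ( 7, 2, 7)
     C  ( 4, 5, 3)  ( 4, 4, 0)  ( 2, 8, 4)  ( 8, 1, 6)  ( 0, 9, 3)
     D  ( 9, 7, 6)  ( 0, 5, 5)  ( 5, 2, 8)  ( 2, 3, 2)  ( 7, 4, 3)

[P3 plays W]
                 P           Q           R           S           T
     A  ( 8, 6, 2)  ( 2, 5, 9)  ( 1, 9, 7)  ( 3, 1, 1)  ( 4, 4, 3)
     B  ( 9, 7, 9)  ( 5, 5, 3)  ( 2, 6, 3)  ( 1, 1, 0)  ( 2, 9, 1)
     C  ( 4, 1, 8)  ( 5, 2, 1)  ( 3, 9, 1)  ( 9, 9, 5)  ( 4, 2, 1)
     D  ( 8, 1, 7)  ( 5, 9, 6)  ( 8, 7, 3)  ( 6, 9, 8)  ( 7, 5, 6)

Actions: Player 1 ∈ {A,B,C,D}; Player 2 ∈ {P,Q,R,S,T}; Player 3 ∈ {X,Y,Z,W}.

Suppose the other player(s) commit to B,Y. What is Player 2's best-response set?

u_2(P vs B,Y) = 4
u_2(Q vs B,Y) = 6
u_2(R vs B,Y) = 3
u_2(S vs B,Y) = 9
u_2(T vs B,Y) = 9
max payoff 9 at {S,T}

argmax u_2 = {S,T}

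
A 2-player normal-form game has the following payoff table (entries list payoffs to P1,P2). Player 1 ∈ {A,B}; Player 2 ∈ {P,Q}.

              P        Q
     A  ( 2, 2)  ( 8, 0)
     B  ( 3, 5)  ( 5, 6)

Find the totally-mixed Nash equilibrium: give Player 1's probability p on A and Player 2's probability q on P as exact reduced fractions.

p=1/3, q=3/4

P1 indiff ⇒ q·2+(1-q)·8 = q·3+(1-q)·5 ⇒ q(-1) = (1-q)(-3) ⇒ q = 3/4
P2 indiff ⇒ p·2+(1-p)·5 = p·0+(1-p)·6 ⇒ p(2) = (1-p)(1) ⇒ p = 1/3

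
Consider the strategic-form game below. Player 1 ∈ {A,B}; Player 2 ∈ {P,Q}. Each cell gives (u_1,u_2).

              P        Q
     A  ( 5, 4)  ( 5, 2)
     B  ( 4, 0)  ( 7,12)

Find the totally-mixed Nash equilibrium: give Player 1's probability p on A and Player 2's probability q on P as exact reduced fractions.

P1 indiff ⇒ q·5+(1-q)·5 = q·4+(1-q)·7 ⇒ q(1) = (1-q)(2) ⇒ q = 2/3
P2 indiff ⇒ p·4+(1-p)·0 = p·2+(1-p)·12 ⇒ p(2) = (1-p)(12) ⇒ p = 6/7

(p,q) = (6/7, 2/3)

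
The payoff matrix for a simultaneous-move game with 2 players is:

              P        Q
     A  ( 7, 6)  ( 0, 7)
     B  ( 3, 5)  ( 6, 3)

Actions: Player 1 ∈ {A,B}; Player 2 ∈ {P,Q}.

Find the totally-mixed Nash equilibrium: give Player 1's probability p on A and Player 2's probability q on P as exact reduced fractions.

p=2/3, q=3/5

P1 indiff ⇒ q·7+(1-q)·0 = q·3+(1-q)·6 ⇒ q(4) = (1-q)(6) ⇒ q = 3/5
P2 indiff ⇒ p·6+(1-p)·5 = p·7+(1-p)·3 ⇒ p(-1) = (1-p)(-2) ⇒ p = 2/3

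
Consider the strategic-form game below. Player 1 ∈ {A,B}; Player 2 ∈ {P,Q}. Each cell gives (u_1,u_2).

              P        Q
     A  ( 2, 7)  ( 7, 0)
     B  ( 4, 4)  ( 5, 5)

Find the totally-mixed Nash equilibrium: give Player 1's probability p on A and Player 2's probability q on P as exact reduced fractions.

P1 mixes 1/8 on A; P2 mixes 1/2 on P

P1 indiff ⇒ q·2+(1-q)·7 = q·4+(1-q)·5 ⇒ q(-2) = (1-q)(-2) ⇒ q = 1/2
P2 indiff ⇒ p·7+(1-p)·4 = p·0+(1-p)·5 ⇒ p(7) = (1-p)(1) ⇒ p = 1/8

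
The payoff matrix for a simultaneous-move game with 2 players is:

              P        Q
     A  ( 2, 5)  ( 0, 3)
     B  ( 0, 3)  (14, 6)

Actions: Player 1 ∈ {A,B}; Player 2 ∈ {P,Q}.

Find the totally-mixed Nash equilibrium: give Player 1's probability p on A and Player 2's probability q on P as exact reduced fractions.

p=3/5, q=7/8

P1 indiff ⇒ q·2+(1-q)·0 = q·0+(1-q)·14 ⇒ q(2) = (1-q)(14) ⇒ q = 7/8
P2 indiff ⇒ p·5+(1-p)·3 = p·3+(1-p)·6 ⇒ p(2) = (1-p)(3) ⇒ p = 3/5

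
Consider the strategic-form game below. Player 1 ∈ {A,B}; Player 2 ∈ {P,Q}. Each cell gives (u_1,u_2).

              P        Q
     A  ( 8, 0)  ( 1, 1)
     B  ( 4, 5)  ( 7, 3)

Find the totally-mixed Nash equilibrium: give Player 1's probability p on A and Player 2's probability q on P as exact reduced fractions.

(p,q) = (2/3, 3/5)

P1 indiff ⇒ q·8+(1-q)·1 = q·4+(1-q)·7 ⇒ q(4) = (1-q)(6) ⇒ q = 3/5
P2 indiff ⇒ p·0+(1-p)·5 = p·1+(1-p)·3 ⇒ p(-1) = (1-p)(-2) ⇒ p = 2/3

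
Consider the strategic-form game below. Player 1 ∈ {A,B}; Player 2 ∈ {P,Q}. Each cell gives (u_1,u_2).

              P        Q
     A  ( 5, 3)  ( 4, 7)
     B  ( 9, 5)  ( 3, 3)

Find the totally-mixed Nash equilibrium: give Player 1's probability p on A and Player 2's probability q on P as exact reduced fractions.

P1 mixes 1/3 on A; P2 mixes 1/5 on P

P1 indiff ⇒ q·5+(1-q)·4 = q·9+(1-q)·3 ⇒ q(-4) = (1-q)(-1) ⇒ q = 1/5
P2 indiff ⇒ p·3+(1-p)·5 = p·7+(1-p)·3 ⇒ p(-4) = (1-p)(-2) ⇒ p = 1/3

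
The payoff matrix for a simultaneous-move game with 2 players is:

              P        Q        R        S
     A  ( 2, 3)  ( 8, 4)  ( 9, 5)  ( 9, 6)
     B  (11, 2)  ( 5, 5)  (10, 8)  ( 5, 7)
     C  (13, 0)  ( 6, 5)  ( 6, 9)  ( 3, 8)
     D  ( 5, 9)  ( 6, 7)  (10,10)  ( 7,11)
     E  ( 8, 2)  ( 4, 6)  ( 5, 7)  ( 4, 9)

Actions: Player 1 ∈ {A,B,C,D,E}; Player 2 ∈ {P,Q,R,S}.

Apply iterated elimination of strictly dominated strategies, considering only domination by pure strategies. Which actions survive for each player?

P1 drop E (B beats it: P:11>8 Q:5>4 R:10>5 S:5>4)
P2 drop P (R beats it: A:5>3 B:8>2 C:9>0 D:10>9)
P1 drop C (A beats it: Q:8>6 R:9>6 S:9>3)
P2 drop Q (R beats it: A:5>4 B:8>5 D:10>7)
P1→{A,B,D} P2→{R,S}

Remaining: P1:{A,B,D} P2:{R,S}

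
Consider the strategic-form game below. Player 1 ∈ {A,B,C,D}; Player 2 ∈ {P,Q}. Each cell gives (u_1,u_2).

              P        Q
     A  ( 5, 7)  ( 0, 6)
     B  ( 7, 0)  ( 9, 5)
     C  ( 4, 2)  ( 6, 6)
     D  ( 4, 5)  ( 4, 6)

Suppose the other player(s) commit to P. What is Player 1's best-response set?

P1 best: {B}

u_1(A vs P) = 5
u_1(B vs P) = 7
u_1(C vs P) = 4
u_1(D vs P) = 4
max payoff 7 at {B}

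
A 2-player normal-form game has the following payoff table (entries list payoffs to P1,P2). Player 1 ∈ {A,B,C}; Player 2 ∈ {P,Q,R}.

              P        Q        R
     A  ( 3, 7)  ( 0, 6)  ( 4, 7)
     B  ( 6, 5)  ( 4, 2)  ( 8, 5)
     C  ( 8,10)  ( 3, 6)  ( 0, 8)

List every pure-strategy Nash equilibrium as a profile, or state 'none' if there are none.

Nash profiles: (B,R), (C,P)

(A,P): not NE [P1→C gives 8>3]
(A,Q): not NE [P1→B gives 4>0; P2→R gives 7>6]
(A,R): not NE [P1→B gives 8>4]
(B,P): not NE [P1→C gives 8>6]
(B,Q): not NE [P2→R gives 5>2]
(B,R): NE
(C,P): NE
(C,Q): not NE [P1→B gives 4>3; P2→P gives 10>6]
(C,R): not NE [P1→B gives 8>0; P2→P gives 10>8]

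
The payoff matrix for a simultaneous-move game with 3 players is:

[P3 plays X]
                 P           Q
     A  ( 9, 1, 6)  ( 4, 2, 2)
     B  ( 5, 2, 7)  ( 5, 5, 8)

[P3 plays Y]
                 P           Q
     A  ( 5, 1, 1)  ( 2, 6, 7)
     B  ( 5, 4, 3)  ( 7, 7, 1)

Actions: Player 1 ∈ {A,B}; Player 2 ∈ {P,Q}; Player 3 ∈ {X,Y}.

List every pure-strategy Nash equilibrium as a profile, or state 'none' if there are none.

PSNE = {(B,Q,X)}

(A,P,X): not NE [P2→Q gives 2>1]
(A,P,Y): not NE [P2→Q gives 6>1; P3→X gives 6>1]
(A,Q,X): not NE [P1→B gives 5>4; P3→Y gives 7>2]
(A,Q,Y): not NE [P1→B gives 7>2]
(B,P,X): not NE [P1→A gives 9>5; P2→Q gives 5>2]
(B,P,Y): not NE [P2→Q gives 7>4; P3→X gives 7>3]
(B,Q,X): NE
(B,Q,Y): not NE [P3→X gives 8>1]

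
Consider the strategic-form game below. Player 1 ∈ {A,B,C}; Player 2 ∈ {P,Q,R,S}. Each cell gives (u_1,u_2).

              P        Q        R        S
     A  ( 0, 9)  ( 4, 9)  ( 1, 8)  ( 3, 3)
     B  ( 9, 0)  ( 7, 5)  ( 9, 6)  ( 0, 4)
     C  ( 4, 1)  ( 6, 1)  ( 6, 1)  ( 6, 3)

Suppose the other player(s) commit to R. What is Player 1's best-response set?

BR_1 = {B}

u_1(A vs R) = 1
u_1(B vs R) = 9
u_1(C vs R) = 6
max payoff 9 at {B}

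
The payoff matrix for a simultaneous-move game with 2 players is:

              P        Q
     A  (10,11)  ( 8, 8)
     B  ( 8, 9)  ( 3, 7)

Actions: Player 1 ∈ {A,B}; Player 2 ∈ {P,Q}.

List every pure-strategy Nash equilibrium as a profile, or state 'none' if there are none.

Nash profiles: (A,P)

(A,P): NE
(A,Q): not NE [P2→P gives 11>8]
(B,P): not NE [P1→A gives 10>8]
(B,Q): not NE [P1→A gives 8>3; P2→P gives 9>7]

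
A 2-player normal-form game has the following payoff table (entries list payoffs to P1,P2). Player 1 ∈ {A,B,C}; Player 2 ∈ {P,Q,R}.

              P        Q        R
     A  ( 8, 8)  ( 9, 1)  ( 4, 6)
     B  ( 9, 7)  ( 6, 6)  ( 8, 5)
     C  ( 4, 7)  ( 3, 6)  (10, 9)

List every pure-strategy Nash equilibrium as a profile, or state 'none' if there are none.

(A,P): not NE [P1→B gives 9>8]
(A,Q): not NE [P2→P gives 8>1]
(A,R): not NE [P1→C gives 10>4; P2→P gives 8>6]
(B,P): NE
(B,Q): not NE [P1→A gives 9>6; P2→P gives 7>6]
(B,R): not NE [P1→C gives 10>8; P2→P gives 7>5]
(C,P): not NE [P1→B gives 9>4; P2→R gives 9>7]
(C,Q): not NE [P1→A gives 9>3; P2→R gives 9>6]
(C,R): NE

NE set: (B,P), (C,R)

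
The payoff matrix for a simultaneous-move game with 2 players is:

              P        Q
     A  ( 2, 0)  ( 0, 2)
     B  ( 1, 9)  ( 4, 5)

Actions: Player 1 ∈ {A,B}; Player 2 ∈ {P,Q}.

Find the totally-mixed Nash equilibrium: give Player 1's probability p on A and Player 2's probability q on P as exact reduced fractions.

P1 indiff ⇒ q·2+(1-q)·0 = q·1+(1-q)·4 ⇒ q(1) = (1-q)(4) ⇒ q = 4/5
P2 indiff ⇒ p·0+(1-p)·9 = p·2+(1-p)·5 ⇒ p(-2) = (1-p)(-4) ⇒ p = 2/3

(p,q) = (2/3, 4/5)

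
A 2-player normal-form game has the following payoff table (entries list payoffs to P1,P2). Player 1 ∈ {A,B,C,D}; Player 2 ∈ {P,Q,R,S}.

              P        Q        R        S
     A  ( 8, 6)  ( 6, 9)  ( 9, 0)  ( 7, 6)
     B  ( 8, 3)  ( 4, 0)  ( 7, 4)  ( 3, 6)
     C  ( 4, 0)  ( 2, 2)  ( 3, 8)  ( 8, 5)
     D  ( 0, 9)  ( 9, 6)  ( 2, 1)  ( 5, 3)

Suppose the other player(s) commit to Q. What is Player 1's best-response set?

u_1(A vs Q) = 6
u_1(B vs Q) = 4
u_1(C vs Q) = 2
u_1(D vs Q) = 9
max payoff 9 at {D}

BR_1 = {D}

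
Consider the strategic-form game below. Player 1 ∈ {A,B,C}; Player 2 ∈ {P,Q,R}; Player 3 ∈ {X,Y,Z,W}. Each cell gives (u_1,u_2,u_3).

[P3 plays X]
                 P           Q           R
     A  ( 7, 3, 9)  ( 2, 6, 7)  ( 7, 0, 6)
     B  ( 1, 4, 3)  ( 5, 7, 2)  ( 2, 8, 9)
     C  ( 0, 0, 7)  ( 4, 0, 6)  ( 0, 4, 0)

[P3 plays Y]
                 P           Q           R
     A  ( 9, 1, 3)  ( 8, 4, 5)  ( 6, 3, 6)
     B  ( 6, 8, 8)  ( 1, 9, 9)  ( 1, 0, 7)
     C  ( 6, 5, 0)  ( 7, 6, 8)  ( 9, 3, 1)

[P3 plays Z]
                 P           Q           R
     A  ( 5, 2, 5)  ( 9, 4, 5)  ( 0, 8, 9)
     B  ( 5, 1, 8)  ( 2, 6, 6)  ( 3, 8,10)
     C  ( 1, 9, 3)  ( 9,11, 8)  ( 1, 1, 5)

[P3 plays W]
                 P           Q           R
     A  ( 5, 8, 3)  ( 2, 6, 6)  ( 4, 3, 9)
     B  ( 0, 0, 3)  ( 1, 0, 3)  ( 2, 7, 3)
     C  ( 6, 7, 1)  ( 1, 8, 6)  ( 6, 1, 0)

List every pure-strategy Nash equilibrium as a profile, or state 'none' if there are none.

(A,P,X): not NE [P2→Q gives 6>3]
(A,P,Y): not NE [P2→Q gives 4>1; P3→X gives 9>3]
(A,P,Z): not NE [P2→R gives 8>2; P3→X gives 9>5]
(A,P,W): not NE [P1→C gives 6>5; P3→X gives 9>3]
(A,Q,X): not NE [P1→B gives 5>2]
(A,Q,Y): not NE [P3→X gives 7>5]
(A,Q,Z): not NE [P2→R gives 8>4; P3→X gives 7>5]
(A,Q,W): not NE [P2→P gives 8>6; P3→X gives 7>6]
(A,R,X): not NE [P2→Q gives 6>0; P3→W gives 9>6]
(A,R,Y): not NE [P1→C gives 9>6; P2→Q gives 4>3; P3→W gives 9>6]
(A,R,Z): not NE [P1→B gives 3>0]
(A,R,W): not NE [P1→C gives 6>4; P2→P gives 8>3]
(B,P,X): not NE [P1→A gives 7>1; P2→R gives 8>4; P3→Z gives 8>3]
(B,P,Y): not NE [P1→A gives 9>6; P2→Q gives 9>8]
(B,P,Z): not NE [P2→R gives 8>1]
(B,P,W): not NE [P1→C gives 6>0; P2→R gives 7>0; P3→Z gives 8>3]
(B,Q,X): not NE [P2→R gives 8>7; P3→Y gives 9>2]
(B,Q,Y): not NE [P1→A gives 8>1]
(B,Q,Z): not NE [P1→C gives 9>2; P2→R gives 8>6; P3→Y gives 9>6]
(B,Q,W): not NE [P1→A gives 2>1; P2→R gives 7>0; P3→Y gives 9>3]
(B,R,X): not NE [P1→A gives 7>2; P3→Z gives 10>9]
(B,R,Y): not NE [P1→C gives 9>1; P2→Q gives 9>0; P3→Z gives 10>7]
(B,R,Z): NE
(B,R,W): not NE [P1→C gives 6>2; P3→Z gives 10>3]
(C,P,X): not NE [P1→A gives 7>0; P2→R gives 4>0]
(C,P,Y): not NE [P1→A gives 9>6; P2→Q gives 6>5; P3→X gives 7>0]
(C,P,Z): not NE [P1→B gives 5>1; P2→Q gives 11>9; P3→X gives 7>3]
(C,P,W): not NE [P2→Q gives 8>7; P3→X gives 7>1]
(C,Q,X): not NE [P1→B gives 5>4; P2→R gives 4>0; P3→Z gives 8>6]
(C,Q,Y): not NE [P1→A gives 8>7]
(C,Q,Z): NE
(C,Q,W): not NE [P1→A gives 2>1; P3→Z gives 8>6]
(C,R,X): not NE [P1→A gives 7>0; P3→Z gives 5>0]
(C,R,Y): not NE [P2→Q gives 6>3; P3→Z gives 5>1]
(C,R,Z): not NE [P1→B gives 3>1; P2→Q gives 11>1]
(C,R,W): not NE [P2→Q gives 8>1; P3→Z gives 5>0]

NE set: (B,R,Z), (C,Q,Z)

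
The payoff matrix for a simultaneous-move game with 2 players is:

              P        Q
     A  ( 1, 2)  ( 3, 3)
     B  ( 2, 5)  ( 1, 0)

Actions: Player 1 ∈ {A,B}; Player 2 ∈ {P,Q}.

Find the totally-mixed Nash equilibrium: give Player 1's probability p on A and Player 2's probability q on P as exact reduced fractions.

P1 indiff ⇒ q·1+(1-q)·3 = q·2+(1-q)·1 ⇒ q(-1) = (1-q)(-2) ⇒ q = 2/3
P2 indiff ⇒ p·2+(1-p)·5 = p·3+(1-p)·0 ⇒ p(-1) = (1-p)(-5) ⇒ p = 5/6

p=5/6, q=2/3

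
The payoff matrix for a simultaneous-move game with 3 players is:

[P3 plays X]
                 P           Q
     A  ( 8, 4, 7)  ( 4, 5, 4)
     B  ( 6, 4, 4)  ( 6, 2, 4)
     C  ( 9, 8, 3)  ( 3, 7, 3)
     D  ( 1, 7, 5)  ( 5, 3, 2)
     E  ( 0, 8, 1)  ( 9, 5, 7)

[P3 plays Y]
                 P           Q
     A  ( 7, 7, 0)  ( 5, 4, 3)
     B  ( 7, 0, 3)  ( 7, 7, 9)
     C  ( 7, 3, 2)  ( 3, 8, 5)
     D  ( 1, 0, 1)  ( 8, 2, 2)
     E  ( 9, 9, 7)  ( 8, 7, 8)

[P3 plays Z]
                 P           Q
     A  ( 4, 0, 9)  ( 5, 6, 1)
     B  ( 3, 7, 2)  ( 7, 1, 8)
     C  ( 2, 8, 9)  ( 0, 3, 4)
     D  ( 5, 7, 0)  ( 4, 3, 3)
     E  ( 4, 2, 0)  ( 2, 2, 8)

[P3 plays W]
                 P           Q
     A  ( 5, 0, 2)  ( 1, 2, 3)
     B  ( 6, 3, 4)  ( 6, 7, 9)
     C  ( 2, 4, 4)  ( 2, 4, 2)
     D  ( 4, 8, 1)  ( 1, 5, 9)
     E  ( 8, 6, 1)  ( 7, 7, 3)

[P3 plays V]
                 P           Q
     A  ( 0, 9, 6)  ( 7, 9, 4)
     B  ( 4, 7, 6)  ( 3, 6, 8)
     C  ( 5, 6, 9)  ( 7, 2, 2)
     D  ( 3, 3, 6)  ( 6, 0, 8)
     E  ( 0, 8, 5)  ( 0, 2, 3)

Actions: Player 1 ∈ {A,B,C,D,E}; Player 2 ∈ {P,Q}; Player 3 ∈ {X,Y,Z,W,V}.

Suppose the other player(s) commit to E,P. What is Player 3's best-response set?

P3 best: {Y}

u_3(X vs E,P) = 1
u_3(Y vs E,P) = 7
u_3(Z vs E,P) = 0
u_3(W vs E,P) = 1
u_3(V vs E,P) = 5
max payoff 7 at {Y}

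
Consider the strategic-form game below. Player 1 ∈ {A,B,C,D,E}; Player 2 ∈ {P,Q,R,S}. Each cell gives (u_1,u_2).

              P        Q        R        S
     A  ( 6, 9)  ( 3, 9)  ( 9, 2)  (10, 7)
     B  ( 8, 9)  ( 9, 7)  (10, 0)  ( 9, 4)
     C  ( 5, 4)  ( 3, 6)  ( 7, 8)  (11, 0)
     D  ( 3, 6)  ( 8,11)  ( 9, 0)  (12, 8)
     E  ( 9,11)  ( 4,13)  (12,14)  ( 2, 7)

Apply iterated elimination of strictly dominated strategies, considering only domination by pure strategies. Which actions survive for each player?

P2 drop S (Q beats it: A:9>7 B:7>4 C:6>0 D:11>8 E:13>7)
P1 drop A (B beats it: P:8>6 Q:9>3 R:10>9)
P1 drop C (B beats it: P:8>5 Q:9>3 R:10>7)
P1 drop D (B beats it: P:8>3 Q:9>8 R:10>9)
P1→{B,E} P2→{P,Q,R}

Remaining: P1:{B,E} P2:{P,Q,R}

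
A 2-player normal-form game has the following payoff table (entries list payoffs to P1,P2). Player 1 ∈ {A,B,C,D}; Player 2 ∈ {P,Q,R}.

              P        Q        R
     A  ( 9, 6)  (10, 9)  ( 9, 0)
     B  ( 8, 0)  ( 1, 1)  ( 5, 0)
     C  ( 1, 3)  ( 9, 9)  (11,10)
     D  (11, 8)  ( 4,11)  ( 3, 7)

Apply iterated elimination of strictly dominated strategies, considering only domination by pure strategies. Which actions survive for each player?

IESDS → P1:{A,C} P2:{Q,R}

P1 drop B (A beats it: P:9>8 Q:10>1 R:9>5)
P2 drop P (Q beats it: A:9>6 C:9>3 D:11>8)
P1 drop D (A beats it: Q:10>4 R:9>3)
P1→{A,C} P2→{Q,R}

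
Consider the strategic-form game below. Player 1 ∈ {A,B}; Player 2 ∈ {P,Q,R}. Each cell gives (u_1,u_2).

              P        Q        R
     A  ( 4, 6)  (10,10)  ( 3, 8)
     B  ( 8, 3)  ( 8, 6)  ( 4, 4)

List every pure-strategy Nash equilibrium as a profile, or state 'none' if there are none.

(A,P): not NE [P1→B gives 8>4; P2→Q gives 10>6]
(A,Q): NE
(A,R): not NE [P1→B gives 4>3; P2→Q gives 10>8]
(B,P): not NE [P2→Q gives 6>3]
(B,Q): not NE [P1→A gives 10>8]
(B,R): not NE [P2→Q gives 6>4]

NE set: (A,Q)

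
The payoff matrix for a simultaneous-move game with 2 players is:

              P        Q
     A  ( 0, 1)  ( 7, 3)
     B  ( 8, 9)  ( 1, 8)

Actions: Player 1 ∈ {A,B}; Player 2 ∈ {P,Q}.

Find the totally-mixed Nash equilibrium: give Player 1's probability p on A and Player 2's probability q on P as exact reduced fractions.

P1 indiff ⇒ q·0+(1-q)·7 = q·8+(1-q)·1 ⇒ q(-8) = (1-q)(-6) ⇒ q = 3/7
P2 indiff ⇒ p·1+(1-p)·9 = p·3+(1-p)·8 ⇒ p(-2) = (1-p)(-1) ⇒ p = 1/3

p=1/3, q=3/7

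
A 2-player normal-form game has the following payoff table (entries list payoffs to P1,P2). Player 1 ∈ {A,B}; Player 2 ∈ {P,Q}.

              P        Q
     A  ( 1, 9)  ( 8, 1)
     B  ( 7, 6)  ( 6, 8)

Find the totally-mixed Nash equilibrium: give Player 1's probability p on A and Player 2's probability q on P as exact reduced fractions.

(p,q) = (1/5, 1/4)

P1 indiff ⇒ q·1+(1-q)·8 = q·7+(1-q)·6 ⇒ q(-6) = (1-q)(-2) ⇒ q = 1/4
P2 indiff ⇒ p·9+(1-p)·6 = p·1+(1-p)·8 ⇒ p(8) = (1-p)(2) ⇒ p = 1/5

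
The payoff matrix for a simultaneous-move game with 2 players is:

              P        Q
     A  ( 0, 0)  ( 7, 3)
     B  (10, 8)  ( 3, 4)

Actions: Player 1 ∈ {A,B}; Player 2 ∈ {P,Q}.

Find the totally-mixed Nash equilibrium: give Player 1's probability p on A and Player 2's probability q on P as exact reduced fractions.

p=4/7, q=2/7

P1 indiff ⇒ q·0+(1-q)·7 = q·10+(1-q)·3 ⇒ q(-10) = (1-q)(-4) ⇒ q = 2/7
P2 indiff ⇒ p·0+(1-p)·8 = p·3+(1-p)·4 ⇒ p(-3) = (1-p)(-4) ⇒ p = 4/7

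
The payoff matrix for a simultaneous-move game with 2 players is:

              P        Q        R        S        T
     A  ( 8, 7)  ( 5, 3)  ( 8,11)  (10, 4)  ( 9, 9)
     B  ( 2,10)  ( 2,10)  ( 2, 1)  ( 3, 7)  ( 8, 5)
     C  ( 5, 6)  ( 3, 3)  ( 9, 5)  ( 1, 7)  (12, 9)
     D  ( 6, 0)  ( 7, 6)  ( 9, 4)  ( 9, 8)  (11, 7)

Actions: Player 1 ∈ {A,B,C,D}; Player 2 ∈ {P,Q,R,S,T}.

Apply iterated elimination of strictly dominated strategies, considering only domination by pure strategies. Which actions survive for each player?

P1 drop B (A beats it: P:8>2 Q:5>2 R:8>2 S:10>3 T:9>8)
P2 drop P (T beats it: A:9>7 C:9>6 D:7>0)
P2 drop Q (S beats it: A:4>3 C:7>3 D:8>6)
P1→{A,C,D} P2→{R,S,T}

IESDS → P1:{A,C,D} P2:{R,S,T}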